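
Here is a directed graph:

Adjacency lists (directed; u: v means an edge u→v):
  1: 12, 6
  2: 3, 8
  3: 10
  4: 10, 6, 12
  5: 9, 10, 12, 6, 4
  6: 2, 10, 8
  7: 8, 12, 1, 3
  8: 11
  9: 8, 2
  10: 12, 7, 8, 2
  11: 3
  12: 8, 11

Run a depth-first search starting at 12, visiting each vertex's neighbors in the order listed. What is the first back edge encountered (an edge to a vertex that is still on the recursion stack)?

DFS from 12 (visiting each vertex's neighbors in the order listed); mark gray on enter, black on exit:
12 gray
  8 gray
    11 gray
      3 gray
        10 gray
          10→12: 12 is gray → back edge
First back edge: 10 → 12.

10->12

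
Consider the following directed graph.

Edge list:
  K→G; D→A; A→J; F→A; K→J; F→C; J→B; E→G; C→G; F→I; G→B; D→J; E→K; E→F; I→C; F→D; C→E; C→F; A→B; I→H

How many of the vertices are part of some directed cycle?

A vertex is on a directed cycle iff it belongs to a strongly connected component of size ≥ 2 (or has a self-loop).
The vertices on cycles are {C, E, F, I} — 4 in total.

4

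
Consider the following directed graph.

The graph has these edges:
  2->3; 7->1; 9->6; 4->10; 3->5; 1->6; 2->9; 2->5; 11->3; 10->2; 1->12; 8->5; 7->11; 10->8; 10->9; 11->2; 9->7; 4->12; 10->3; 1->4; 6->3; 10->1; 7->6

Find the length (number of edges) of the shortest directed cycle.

For each vertex v, BFS finds the shortest path from v back to v.
The shortest such closed walk is 10 → 1 → 4 → 10, length 3.

3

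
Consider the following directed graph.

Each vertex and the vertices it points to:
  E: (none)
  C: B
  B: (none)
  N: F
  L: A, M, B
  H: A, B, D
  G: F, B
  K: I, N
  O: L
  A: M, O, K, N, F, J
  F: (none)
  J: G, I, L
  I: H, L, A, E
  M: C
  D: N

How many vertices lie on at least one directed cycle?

A vertex is on a directed cycle iff it belongs to a strongly connected component of size ≥ 2 (or has a self-loop).
The vertices on cycles are {A, H, I, J, K, L, O} — 7 in total.

7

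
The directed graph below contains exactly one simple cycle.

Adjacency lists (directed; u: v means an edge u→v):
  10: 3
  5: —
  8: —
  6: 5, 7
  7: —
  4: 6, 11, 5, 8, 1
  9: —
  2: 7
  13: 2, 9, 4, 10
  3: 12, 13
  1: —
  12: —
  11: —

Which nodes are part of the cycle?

3, 10, 13

DFS with gray/black marking from 13:
13 gray
  2 gray
    7 gray
    7 black
  2 black
  9 gray
  9 black
  4 gray
    6 gray
      5 gray
      5 black
      6→7: 7 black — skip
    6 black
    11 gray
    11 black
    4→5: 5 black — skip
    8 gray
    8 black
    1 gray
    1 black
  4 black
  10 gray
    3 gray
      12 gray
      12 black
      3→13: 13 is gray → back edge
Back edge closes the cycle 13 → 10 → 3 → 13; its vertices are {3, 10, 13}.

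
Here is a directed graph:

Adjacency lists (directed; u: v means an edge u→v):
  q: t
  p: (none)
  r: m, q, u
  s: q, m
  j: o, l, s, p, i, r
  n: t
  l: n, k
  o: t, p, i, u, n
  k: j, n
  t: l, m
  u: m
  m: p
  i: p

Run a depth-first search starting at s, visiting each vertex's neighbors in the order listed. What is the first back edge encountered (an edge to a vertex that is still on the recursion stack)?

n->t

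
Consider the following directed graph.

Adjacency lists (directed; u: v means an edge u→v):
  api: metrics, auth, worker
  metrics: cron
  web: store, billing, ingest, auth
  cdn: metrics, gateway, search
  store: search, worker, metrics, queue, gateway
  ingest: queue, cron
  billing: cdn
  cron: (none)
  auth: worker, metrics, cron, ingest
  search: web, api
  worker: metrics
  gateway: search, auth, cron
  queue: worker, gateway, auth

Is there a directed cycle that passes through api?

api is on a cycle iff api can reach itself via ≥1 edge.
api → auth → ingest → queue → gateway → search → api — yes.

Yes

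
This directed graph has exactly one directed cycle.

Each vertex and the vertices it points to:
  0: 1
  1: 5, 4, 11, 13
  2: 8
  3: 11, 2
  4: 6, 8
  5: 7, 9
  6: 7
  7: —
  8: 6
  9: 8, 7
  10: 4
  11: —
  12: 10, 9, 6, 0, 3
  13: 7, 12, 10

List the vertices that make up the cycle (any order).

0, 1, 12, 13

DFS with gray/black marking from 1:
1 gray
  5 gray
    7 gray
    7 black
    9 gray
      8 gray
        6 gray
          6→7: 7 black — skip
        6 black
      8 black
      9→7: 7 black — skip
    9 black
  5 black
  4 gray
    4→6: 6 black — skip
    4→8: 8 black — skip
  4 black
  11 gray
  11 black
  13 gray
    13→7: 7 black — skip
    12 gray
      10 gray
        10→4: 4 black — skip
      10 black
      12→9: 9 black — skip
      12→6: 6 black — skip
      0 gray
        0→1: 1 is gray → back edge
Back edge closes the cycle 1 → 13 → 12 → 0 → 1; its vertices are {0, 1, 12, 13}.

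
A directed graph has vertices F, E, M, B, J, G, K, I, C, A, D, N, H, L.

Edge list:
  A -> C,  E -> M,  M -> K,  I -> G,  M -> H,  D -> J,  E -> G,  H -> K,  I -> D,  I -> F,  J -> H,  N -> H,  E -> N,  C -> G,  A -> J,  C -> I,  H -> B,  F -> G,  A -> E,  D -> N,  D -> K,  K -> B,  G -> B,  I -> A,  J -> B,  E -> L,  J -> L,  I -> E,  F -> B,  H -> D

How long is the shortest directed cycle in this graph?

For each vertex v, BFS finds the shortest path from v back to v.
The shortest such closed walk is C → I → A → C, length 3.

3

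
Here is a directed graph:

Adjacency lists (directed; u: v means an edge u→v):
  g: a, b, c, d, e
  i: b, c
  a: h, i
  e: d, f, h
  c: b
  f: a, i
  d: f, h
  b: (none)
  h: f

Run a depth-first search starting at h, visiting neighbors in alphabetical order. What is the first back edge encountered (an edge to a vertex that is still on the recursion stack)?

DFS from h (visiting neighbors in alphabetical order); mark gray on enter, black on exit:
h gray
  f gray
    a gray
      a→h: h is gray → back edge
First back edge: a → h.

a->h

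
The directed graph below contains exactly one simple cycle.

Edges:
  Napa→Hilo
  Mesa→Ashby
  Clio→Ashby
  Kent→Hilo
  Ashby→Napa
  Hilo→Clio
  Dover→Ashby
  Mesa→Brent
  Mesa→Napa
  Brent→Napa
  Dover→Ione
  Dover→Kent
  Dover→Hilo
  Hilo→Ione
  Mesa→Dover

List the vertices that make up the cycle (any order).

DFS with gray/black marking from Ashby:
Ashby gray
  Napa gray
    Hilo gray
      Ione gray
      Ione black
      Clio gray
        Clio→Ashby: Ashby is gray → back edge
Back edge closes the cycle Ashby → Napa → Hilo → Clio → Ashby; its vertices are {Clio, Hilo, Napa, Ashby}.

Clio, Hilo, Napa, Ashby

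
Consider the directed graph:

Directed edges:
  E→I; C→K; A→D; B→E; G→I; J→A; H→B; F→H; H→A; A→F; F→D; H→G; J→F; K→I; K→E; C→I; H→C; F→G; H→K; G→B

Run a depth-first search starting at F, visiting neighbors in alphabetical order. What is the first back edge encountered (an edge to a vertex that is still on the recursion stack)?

DFS from F (visiting neighbors in alphabetical order); mark gray on enter, black on exit:
F gray
  D gray
  D black
  G gray
    B gray
      E gray
        I gray
        I black
      E black
    B black
    G→I: I black — skip
  G black
  H gray
    A gray
      A→D: D black — skip
      A→F: F is gray → back edge
First back edge: A → F.

A→F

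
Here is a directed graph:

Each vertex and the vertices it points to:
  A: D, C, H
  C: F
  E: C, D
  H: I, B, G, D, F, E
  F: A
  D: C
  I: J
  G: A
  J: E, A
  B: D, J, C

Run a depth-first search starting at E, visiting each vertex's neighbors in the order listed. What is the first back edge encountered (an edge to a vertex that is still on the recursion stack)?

D→C

DFS from E (visiting each vertex's neighbors in the order listed); mark gray on enter, black on exit:
E gray
  C gray
    F gray
      A gray
        D gray
          D→C: C is gray → back edge
First back edge: D → C.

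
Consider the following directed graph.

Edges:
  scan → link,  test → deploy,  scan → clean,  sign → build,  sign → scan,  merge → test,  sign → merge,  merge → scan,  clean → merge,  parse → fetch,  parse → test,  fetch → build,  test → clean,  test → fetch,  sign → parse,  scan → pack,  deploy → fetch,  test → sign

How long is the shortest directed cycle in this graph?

3

For each vertex v, BFS finds the shortest path from v back to v.
The shortest such closed walk is sign → parse → test → sign, length 3.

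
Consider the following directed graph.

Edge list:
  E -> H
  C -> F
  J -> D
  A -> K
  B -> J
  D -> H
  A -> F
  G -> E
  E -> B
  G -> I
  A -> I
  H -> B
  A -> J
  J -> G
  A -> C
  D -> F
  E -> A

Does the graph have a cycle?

DFS with white/gray/black marking, starting from J:
J gray
  D gray
    H gray
      B gray
        B→J: J is gray → back edge
Back edge found, so a cycle exists: J → D → H → B → J.

Yes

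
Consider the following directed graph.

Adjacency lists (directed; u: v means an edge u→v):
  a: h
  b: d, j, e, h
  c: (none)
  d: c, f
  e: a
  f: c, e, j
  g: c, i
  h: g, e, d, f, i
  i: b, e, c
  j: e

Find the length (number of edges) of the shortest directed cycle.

3

For each vertex v, BFS finds the shortest path from v back to v.
The shortest such closed walk is h → e → a → h, length 3.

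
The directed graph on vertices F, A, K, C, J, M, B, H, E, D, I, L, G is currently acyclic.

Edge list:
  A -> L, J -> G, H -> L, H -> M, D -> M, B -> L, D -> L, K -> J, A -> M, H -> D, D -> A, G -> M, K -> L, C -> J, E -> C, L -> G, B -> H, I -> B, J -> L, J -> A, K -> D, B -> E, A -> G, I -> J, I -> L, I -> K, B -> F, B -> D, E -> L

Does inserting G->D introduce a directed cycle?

Yes

Adding G→D creates a cycle iff D can already reach G.
Path from D: D → A → G.
So D → … → G → D is a cycle.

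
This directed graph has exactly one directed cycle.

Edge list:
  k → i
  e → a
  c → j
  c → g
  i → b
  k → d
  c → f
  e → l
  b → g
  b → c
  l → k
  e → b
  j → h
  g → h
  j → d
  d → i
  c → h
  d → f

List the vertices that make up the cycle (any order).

DFS with gray/black marking from b:
b gray
  c gray
    g gray
      h gray
      h black
    g black
    j gray
      j→h: h black — skip
      d gray
        i gray
          i→b: b is gray → back edge
Back edge closes the cycle b → c → j → d → i → b; its vertices are {b, c, d, i, j}.

b, c, d, i, j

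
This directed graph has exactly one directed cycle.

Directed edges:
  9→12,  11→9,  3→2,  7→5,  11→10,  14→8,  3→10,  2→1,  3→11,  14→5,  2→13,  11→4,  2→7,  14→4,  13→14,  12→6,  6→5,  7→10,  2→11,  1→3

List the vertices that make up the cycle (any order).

DFS with gray/black marking from 3:
3 gray
  2 gray
    13 gray
      14 gray
        8 gray
        8 black
        4 gray
        4 black
        5 gray
        5 black
      14 black
    13 black
    7 gray
      10 gray
      10 black
      7→5: 5 black — skip
    7 black
    1 gray
      1→3: 3 is gray → back edge
Back edge closes the cycle 3 → 2 → 1 → 3; its vertices are {1, 2, 3}.

1, 2, 3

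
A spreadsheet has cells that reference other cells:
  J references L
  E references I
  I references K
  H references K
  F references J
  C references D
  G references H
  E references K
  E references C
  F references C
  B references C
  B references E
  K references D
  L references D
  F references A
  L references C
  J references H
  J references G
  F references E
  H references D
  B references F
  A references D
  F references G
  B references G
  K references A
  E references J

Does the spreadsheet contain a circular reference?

No

DFS with white/gray/black marking, starting from A:
A gray
  D gray
  D black
A black
B gray
  E gray
    C gray
      C→D: D black — skip
    C black
    K gray
      K→D: D black — skip
      K→A: A black — skip
    K black
    J gray
      H gray
        H→K: K black — skip
        H→D: D black — skip
      H black
      L gray
        L→D: D black — skip
        L→C: C black — skip
      L black
      G gray
        G→H: H black — skip
      G black
    J black
    I gray
      I→K: K black — skip
    I black
  E black
  F gray
    F→J: J black — skip
    F→E: E black — skip
    F→A: A black — skip
    F→G: G black — skip
    F→C: C black — skip
  F black
  B→G: G black — skip
  B→C: C black — skip
B black
Every edge goes to a white or black vertex — no back edge, so the graph is acyclic.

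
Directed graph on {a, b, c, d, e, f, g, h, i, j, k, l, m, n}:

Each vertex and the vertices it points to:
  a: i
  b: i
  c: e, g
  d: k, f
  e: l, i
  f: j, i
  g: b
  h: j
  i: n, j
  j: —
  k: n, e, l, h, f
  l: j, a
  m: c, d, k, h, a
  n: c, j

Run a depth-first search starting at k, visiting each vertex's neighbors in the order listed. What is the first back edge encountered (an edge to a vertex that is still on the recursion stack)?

i->n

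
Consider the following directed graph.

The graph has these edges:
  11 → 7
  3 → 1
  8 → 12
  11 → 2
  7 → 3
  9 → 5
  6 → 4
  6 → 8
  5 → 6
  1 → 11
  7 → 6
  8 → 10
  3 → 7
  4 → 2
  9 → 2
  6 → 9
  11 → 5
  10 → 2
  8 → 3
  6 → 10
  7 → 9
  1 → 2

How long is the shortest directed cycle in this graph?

2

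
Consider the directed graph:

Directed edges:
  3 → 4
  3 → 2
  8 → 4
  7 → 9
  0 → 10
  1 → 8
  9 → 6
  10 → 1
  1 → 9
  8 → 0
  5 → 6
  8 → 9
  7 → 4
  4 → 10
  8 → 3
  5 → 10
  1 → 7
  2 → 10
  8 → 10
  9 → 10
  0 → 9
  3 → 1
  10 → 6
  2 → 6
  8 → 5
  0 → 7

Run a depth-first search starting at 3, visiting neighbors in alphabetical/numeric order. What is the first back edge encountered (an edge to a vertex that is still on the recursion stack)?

DFS from 3 (visiting neighbors in alphabetical/numeric order); mark gray on enter, black on exit:
3 gray
  1 gray
    7 gray
      4 gray
        10 gray
          10→1: 1 is gray → back edge
First back edge: 10 → 1.

10->1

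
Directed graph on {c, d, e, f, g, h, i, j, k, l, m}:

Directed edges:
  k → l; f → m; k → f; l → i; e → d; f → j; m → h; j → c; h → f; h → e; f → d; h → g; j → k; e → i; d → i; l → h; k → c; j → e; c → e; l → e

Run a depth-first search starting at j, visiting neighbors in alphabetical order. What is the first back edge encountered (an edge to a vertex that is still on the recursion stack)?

DFS from j (visiting neighbors in alphabetical order); mark gray on enter, black on exit:
j gray
  c gray
    e gray
      d gray
        i gray
        i black
      d black
      e→i: i black — skip
    e black
  c black
  j→e: e black — skip
  k gray
    k→c: c black — skip
    f gray
      f→d: d black — skip
      f→j: j is gray → back edge
First back edge: f → j.

f->j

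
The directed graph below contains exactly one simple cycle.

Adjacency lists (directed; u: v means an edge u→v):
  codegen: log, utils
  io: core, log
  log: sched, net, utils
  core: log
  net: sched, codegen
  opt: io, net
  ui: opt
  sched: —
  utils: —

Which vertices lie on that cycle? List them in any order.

log, net, codegen

DFS with gray/black marking from net:
net gray
  sched gray
  sched black
  codegen gray
    log gray
      log→sched: sched black — skip
      log→net: net is gray → back edge
Back edge closes the cycle net → codegen → log → net; its vertices are {log, net, codegen}.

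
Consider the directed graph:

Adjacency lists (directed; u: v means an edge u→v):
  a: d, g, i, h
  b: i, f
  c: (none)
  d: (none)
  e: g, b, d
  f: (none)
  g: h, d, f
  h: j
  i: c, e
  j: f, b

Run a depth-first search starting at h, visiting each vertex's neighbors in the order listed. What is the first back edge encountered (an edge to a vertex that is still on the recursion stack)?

g->h

DFS from h (visiting each vertex's neighbors in the order listed); mark gray on enter, black on exit:
h gray
  j gray
    f gray
    f black
    b gray
      i gray
        c gray
        c black
        e gray
          g gray
            g→h: h is gray → back edge
First back edge: g → h.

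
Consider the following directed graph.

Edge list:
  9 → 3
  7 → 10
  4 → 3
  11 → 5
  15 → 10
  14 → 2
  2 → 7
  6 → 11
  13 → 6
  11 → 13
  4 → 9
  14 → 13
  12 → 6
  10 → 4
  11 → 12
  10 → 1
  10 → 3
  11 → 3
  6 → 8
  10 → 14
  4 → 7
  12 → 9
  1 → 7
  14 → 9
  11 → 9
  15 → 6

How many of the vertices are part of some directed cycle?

10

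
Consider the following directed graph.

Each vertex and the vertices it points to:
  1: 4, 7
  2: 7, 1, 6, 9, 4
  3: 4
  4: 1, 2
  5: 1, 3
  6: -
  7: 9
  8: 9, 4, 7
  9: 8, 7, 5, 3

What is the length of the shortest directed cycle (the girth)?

For each vertex v, BFS finds the shortest path from v back to v.
The shortest such closed walk is 2 → 4 → 2, length 2.

2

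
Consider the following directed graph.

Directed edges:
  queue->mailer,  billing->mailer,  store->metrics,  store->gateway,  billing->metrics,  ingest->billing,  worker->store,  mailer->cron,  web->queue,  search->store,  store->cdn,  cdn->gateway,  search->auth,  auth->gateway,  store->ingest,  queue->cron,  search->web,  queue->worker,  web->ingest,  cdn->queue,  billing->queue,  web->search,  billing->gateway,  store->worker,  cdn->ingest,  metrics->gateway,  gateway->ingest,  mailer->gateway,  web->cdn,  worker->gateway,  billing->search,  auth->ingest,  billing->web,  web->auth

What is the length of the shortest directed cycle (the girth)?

2

For each vertex v, BFS finds the shortest path from v back to v.
The shortest such closed walk is web → search → web, length 2.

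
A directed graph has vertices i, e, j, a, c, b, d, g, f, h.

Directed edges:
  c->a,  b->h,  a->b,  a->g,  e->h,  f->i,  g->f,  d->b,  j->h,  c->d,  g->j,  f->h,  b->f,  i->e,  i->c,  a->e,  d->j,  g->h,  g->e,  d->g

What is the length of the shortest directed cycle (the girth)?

For each vertex v, BFS finds the shortest path from v back to v.
The shortest such closed walk is i → c → a → g → f → i, length 5.

5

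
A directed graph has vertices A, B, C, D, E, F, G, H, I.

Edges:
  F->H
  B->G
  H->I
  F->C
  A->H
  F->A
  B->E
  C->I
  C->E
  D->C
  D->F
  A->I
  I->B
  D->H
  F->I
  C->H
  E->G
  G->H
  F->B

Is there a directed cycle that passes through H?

H is on a cycle iff H can reach itself via ≥1 edge.
H → I → B → G → H — yes.

Yes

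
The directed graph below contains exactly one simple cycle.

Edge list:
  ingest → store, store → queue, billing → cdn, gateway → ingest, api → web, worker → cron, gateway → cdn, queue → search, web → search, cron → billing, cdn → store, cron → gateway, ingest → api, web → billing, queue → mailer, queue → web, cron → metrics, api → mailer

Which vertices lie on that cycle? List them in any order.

cdn, web, queue, store, billing

DFS with gray/black marking from cdn:
cdn gray
  store gray
    queue gray
      search gray
      search black
      mailer gray
      mailer black
      web gray
        web→search: search black — skip
        billing gray
          billing→cdn: cdn is gray → back edge
Back edge closes the cycle cdn → store → queue → web → billing → cdn; its vertices are {cdn, web, queue, store, billing}.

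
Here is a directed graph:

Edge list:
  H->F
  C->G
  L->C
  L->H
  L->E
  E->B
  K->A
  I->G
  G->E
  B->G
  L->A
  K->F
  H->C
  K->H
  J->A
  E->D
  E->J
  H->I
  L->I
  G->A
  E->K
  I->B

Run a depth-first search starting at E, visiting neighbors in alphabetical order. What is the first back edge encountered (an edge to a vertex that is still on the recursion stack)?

DFS from E (visiting neighbors in alphabetical order); mark gray on enter, black on exit:
E gray
  B gray
    G gray
      A gray
      A black
      G→E: E is gray → back edge
First back edge: G → E.

G→E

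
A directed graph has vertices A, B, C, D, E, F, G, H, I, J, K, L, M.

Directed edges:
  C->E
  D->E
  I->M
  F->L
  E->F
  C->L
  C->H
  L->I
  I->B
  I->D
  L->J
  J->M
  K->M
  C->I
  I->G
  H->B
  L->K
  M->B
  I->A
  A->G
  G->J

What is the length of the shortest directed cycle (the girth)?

For each vertex v, BFS finds the shortest path from v back to v.
The shortest such closed walk is L → I → D → E → F → L, length 5.

5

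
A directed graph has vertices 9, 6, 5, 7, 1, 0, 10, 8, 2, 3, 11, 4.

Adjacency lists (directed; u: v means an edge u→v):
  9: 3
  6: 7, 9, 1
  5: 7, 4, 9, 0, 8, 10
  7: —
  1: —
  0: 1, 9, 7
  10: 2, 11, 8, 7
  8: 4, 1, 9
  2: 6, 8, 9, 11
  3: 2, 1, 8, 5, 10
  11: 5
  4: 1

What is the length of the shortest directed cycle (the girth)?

3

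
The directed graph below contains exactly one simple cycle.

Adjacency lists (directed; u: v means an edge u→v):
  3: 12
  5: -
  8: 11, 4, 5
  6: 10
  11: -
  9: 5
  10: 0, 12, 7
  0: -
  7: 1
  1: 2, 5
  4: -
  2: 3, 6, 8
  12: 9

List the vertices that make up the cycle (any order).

1, 2, 6, 7, 10

DFS with gray/black marking from 1:
1 gray
  2 gray
    3 gray
      12 gray
        9 gray
          5 gray
          5 black
        9 black
      12 black
    3 black
    6 gray
      10 gray
        0 gray
        0 black
        10→12: 12 black — skip
        7 gray
          7→1: 1 is gray → back edge
Back edge closes the cycle 1 → 2 → 6 → 10 → 7 → 1; its vertices are {1, 2, 6, 7, 10}.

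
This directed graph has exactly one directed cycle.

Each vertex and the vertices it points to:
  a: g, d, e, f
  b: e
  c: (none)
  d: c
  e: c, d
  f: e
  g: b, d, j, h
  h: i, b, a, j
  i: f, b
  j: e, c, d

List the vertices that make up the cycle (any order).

a, g, h

DFS with gray/black marking from h:
h gray
  i gray
    f gray
      e gray
        c gray
        c black
        d gray
          d→c: c black — skip
        d black
      e black
    f black
    b gray
      b→e: e black — skip
    b black
  i black
  h→b: b black — skip
  a gray
    g gray
      g→b: b black — skip
      g→d: d black — skip
      j gray
        j→e: e black — skip
        j→c: c black — skip
        j→d: d black — skip
      j black
      g→h: h is gray → back edge
Back edge closes the cycle h → a → g → h; its vertices are {a, g, h}.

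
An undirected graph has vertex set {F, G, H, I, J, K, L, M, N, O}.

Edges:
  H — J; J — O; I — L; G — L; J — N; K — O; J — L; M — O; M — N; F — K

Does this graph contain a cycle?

Yes

DFS, tracking each vertex's parent; an edge to a visited non-parent vertex closes a cycle.
Start from I:
visit I (parent –)
  visit L (parent I)
    visit J (parent L)
      visit O (parent J)
        visit M (parent O)
          M–O: parent, skip
          visit N (parent M)
            N–J: J visited and ≠ parent → cycle
Cycle: J – O – M – N – J.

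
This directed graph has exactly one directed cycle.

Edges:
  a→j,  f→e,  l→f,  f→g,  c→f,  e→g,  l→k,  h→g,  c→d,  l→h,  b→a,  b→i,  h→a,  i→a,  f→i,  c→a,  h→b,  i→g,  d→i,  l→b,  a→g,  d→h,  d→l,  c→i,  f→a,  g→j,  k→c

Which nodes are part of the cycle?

DFS with gray/black marking from l:
l gray
  h gray
    a gray
      g gray
        j gray
        j black
      g black
      a→j: j black — skip
    a black
    b gray
      b→a: a black — skip
      i gray
        i→a: a black — skip
        i→g: g black — skip
      i black
    b black
    h→g: g black — skip
  h black
  k gray
    c gray
      f gray
        f→g: g black — skip
        e gray
          e→g: g black — skip
        e black
        f→i: i black — skip
        f→a: a black — skip
      f black
      c→i: i black — skip
      d gray
        d→l: l is gray → back edge
Back edge closes the cycle l → k → c → d → l; its vertices are {c, d, k, l}.

c, d, k, l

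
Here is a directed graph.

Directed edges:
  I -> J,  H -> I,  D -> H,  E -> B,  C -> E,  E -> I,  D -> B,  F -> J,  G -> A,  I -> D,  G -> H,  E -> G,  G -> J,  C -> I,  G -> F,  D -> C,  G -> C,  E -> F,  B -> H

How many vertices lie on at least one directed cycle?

7

A vertex is on a directed cycle iff it belongs to a strongly connected component of size ≥ 2 (or has a self-loop).
The vertices on cycles are {B, C, D, E, G, H, I} — 7 in total.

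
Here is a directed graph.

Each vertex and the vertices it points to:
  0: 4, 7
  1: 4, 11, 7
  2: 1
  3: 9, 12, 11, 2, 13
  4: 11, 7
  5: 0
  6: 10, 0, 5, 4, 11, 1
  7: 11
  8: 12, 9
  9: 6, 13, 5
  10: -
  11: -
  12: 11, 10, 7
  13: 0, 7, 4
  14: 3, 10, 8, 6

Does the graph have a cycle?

DFS with white/gray/black marking, starting from 9:
9 gray
  6 gray
    10 gray
    10 black
    0 gray
      4 gray
        11 gray
        11 black
        7 gray
          7→11: 11 black — skip
        7 black
      4 black
      0→7: 7 black — skip
    0 black
    5 gray
      5→0: 0 black — skip
    5 black
    6→4: 4 black — skip
    6→11: 11 black — skip
    1 gray
      1→4: 4 black — skip
      1→11: 11 black — skip
      1→7: 7 black — skip
    1 black
  6 black
  13 gray
    13→0: 0 black — skip
    13→7: 7 black — skip
    13→4: 4 black — skip
  13 black
  9→5: 5 black — skip
9 black
2 gray
  2→1: 1 black — skip
2 black
3 gray
  3→9: 9 black — skip
  12 gray
    12→11: 11 black — skip
    12→10: 10 black — skip
    12→7: 7 black — skip
  12 black
  3→11: 11 black — skip
  3→2: 2 black — skip
  3→13: 13 black — skip
3 black
8 gray
  8→12: 12 black — skip
  8→9: 9 black — skip
8 black
14 gray
  14→3: 3 black — skip
  14→10: 10 black — skip
  14→8: 8 black — skip
  14→6: 6 black — skip
14 black
Every edge goes to a white or black vertex — no back edge, so the graph is acyclic.

No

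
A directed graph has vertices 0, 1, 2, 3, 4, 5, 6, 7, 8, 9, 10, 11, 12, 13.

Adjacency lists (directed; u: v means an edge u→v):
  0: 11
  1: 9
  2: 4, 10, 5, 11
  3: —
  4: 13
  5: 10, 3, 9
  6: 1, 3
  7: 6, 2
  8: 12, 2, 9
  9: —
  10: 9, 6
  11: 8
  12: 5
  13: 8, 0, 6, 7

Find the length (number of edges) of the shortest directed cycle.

3

For each vertex v, BFS finds the shortest path from v back to v.
The shortest such closed walk is 2 → 11 → 8 → 2, length 3.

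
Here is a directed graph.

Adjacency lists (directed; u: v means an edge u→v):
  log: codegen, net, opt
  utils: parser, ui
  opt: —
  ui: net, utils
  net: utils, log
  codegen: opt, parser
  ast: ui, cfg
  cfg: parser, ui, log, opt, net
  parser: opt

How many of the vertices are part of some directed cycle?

A vertex is on a directed cycle iff it belongs to a strongly connected component of size ≥ 2 (or has a self-loop).
The vertices on cycles are {ui, log, net, utils} — 4 in total.

4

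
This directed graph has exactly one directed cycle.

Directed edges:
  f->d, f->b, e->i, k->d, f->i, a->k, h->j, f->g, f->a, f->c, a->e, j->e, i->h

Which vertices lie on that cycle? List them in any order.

e, h, i, j

DFS with gray/black marking from i:
i gray
  h gray
    j gray
      e gray
        e→i: i is gray → back edge
Back edge closes the cycle i → h → j → e → i; its vertices are {e, h, i, j}.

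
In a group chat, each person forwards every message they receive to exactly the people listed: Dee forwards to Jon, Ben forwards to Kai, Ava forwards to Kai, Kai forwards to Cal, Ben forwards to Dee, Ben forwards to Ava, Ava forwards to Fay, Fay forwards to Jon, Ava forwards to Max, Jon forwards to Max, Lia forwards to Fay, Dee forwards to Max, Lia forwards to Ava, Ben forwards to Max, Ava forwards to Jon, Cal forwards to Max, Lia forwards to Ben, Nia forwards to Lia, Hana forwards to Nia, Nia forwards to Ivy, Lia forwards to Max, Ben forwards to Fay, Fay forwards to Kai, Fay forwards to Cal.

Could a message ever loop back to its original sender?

DFS with white/gray/black marking, starting from Ava:
Ava gray
  Fay gray
    Jon gray
      Max gray
      Max black
    Jon black
    Kai gray
      Cal gray
        Cal→Max: Max black — skip
      Cal black
    Kai black
    Fay→Cal: Cal black — skip
  Fay black
  Ava→Max: Max black — skip
  Ava→Jon: Jon black — skip
  Ava→Kai: Kai black — skip
Ava black
Hana gray
  Nia gray
    Ivy gray
    Ivy black
    Lia gray
      Lia→Fay: Fay black — skip
      Ben gray
        Ben→Max: Max black — skip
        Ben→Kai: Kai black — skip
        Ben→Ava: Ava black — skip
        Dee gray
          Dee→Max: Max black — skip
          Dee→Jon: Jon black — skip
        Dee black
        Ben→Fay: Fay black — skip
      Ben black
      Lia→Ava: Ava black — skip
      Lia→Max: Max black — skip
    Lia black
  Nia black
Hana black
Every edge goes to a white or black vertex — no back edge, so the graph is acyclic.

No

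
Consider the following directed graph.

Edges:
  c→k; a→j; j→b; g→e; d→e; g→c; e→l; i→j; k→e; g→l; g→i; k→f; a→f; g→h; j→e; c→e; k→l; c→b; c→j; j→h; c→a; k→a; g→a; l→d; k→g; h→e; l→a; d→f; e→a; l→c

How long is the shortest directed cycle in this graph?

3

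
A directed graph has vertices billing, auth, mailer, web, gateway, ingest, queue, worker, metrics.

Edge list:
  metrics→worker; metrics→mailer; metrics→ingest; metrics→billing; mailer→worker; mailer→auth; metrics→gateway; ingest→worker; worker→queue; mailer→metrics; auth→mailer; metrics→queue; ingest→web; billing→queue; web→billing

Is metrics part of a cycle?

Yes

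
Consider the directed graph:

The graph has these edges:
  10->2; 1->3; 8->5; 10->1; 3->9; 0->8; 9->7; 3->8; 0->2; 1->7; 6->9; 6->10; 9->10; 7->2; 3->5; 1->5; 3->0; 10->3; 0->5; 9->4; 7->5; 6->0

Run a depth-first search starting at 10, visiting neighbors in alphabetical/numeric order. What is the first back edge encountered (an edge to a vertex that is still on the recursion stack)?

DFS from 10 (visiting neighbors in alphabetical/numeric order); mark gray on enter, black on exit:
10 gray
  1 gray
    3 gray
      0 gray
        2 gray
        2 black
        5 gray
        5 black
        8 gray
          8→5: 5 black — skip
        8 black
      0 black
      3→5: 5 black — skip
      3→8: 8 black — skip
      9 gray
        4 gray
        4 black
        7 gray
          7→2: 2 black — skip
          7→5: 5 black — skip
        7 black
        9→10: 10 is gray → back edge
First back edge: 9 → 10.

9->10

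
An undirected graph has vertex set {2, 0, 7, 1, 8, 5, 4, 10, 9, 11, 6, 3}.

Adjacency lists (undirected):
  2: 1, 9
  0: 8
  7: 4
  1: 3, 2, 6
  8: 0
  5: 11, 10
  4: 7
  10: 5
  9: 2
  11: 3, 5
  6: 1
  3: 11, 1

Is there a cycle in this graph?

DFS, tracking each vertex's parent; an edge to a visited non-parent vertex closes a cycle.
Start from 10:
visit 10 (parent –)
  visit 5 (parent 10)
    visit 11 (parent 5)
      visit 3 (parent 11)
        3–11: parent, skip
        visit 1 (parent 3)
          1–3: parent, skip
          visit 2 (parent 1)
            2–1: parent, skip
            visit 9 (parent 2)
              9–2: parent, skip
          visit 6 (parent 1)
            6–1: parent, skip
      11–5: parent, skip
    5–10: parent, skip
visit 0 (parent –)
  visit 8 (parent 0)
    8–0: parent, skip
visit 7 (parent –)
  visit 4 (parent 7)
    4–7: parent, skip
No non-parent visited neighbor found — the graph is a forest.

No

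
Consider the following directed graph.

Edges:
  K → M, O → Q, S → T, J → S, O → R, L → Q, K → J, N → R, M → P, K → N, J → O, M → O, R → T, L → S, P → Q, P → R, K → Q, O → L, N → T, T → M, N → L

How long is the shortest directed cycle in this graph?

4

For each vertex v, BFS finds the shortest path from v back to v.
The shortest such closed walk is O → R → T → M → O, length 4.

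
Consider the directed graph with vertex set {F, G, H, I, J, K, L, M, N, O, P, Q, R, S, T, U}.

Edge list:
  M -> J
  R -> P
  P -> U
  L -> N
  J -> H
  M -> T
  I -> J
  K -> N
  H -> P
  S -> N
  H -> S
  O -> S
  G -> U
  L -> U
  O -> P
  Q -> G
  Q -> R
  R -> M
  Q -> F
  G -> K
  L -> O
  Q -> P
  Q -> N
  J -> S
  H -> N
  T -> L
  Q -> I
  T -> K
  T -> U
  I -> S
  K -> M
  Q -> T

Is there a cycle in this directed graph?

DFS with white/gray/black marking, starting from P:
P gray
  U gray
  U black
P black
F gray
F black
G gray
  K gray
    N gray
    N black
    M gray
      T gray
        T→K: K is gray → back edge
Back edge found, so a cycle exists: K → M → T → K.

Yes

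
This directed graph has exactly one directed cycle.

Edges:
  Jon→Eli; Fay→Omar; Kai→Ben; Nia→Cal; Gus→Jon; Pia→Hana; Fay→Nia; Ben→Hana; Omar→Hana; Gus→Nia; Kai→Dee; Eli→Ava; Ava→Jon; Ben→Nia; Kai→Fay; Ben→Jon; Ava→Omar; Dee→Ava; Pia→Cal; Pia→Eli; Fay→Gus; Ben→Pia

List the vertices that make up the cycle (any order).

Ava, Eli, Jon

DFS with gray/black marking from Ava:
Ava gray
  Omar gray
    Hana gray
    Hana black
  Omar black
  Jon gray
    Eli gray
      Eli→Ava: Ava is gray → back edge
Back edge closes the cycle Ava → Jon → Eli → Ava; its vertices are {Ava, Eli, Jon}.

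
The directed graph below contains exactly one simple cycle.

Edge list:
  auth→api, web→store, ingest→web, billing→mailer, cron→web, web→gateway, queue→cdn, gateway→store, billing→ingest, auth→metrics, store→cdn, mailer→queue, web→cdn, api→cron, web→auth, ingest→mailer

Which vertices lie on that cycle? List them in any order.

DFS with gray/black marking from web:
web gray
  gateway gray
    store gray
      cdn gray
      cdn black
    store black
  gateway black
  web→cdn: cdn black — skip
  auth gray
    api gray
      cron gray
        cron→web: web is gray → back edge
Back edge closes the cycle web → auth → api → cron → web; its vertices are {api, web, auth, cron}.

api, web, auth, cron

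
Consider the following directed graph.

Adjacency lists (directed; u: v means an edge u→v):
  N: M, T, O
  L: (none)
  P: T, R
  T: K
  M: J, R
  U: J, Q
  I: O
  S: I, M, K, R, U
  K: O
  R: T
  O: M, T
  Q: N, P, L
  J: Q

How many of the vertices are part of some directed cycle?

A vertex is on a directed cycle iff it belongs to a strongly connected component of size ≥ 2 (or has a self-loop).
The vertices on cycles are {J, K, M, N, O, P, Q, R, T} — 9 in total.

9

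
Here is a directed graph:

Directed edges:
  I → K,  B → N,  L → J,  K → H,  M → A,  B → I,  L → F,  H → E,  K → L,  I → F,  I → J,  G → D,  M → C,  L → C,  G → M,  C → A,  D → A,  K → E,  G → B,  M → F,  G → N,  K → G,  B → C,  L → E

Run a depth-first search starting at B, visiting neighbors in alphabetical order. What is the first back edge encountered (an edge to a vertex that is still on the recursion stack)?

DFS from B (visiting neighbors in alphabetical order); mark gray on enter, black on exit:
B gray
  C gray
    A gray
    A black
  C black
  I gray
    F gray
    F black
    J gray
    J black
    K gray
      E gray
      E black
      G gray
        G→B: B is gray → back edge
First back edge: G → B.

G->B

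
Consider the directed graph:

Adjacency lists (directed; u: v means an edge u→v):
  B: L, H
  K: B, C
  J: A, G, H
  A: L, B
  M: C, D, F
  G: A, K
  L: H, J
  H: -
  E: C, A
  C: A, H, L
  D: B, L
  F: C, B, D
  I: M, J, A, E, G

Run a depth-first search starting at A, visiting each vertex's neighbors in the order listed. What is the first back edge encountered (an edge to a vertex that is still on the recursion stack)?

DFS from A (visiting each vertex's neighbors in the order listed); mark gray on enter, black on exit:
A gray
  L gray
    H gray
    H black
    J gray
      J→A: A is gray → back edge
First back edge: J → A.

J→A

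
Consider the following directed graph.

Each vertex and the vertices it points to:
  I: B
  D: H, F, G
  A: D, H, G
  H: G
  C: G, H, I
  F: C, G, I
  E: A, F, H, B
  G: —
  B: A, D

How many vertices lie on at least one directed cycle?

6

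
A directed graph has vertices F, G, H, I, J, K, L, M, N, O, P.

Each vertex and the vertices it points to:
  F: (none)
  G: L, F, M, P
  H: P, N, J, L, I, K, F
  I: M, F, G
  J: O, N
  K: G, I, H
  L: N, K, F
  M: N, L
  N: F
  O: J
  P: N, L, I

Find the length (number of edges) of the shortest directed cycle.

2

For each vertex v, BFS finds the shortest path from v back to v.
The shortest such closed walk is H → K → H, length 2.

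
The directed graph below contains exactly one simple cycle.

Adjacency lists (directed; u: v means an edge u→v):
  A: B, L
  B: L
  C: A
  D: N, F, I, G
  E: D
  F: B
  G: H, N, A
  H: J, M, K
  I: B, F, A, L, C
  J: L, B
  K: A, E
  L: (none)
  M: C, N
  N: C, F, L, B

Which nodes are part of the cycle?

DFS with gray/black marking from H:
H gray
  J gray
    L gray
    L black
    B gray
      B→L: L black — skip
    B black
  J black
  M gray
    C gray
      A gray
        A→B: B black — skip
        A→L: L black — skip
      A black
    C black
    N gray
      N→C: C black — skip
      F gray
        F→B: B black — skip
      F black
      N→L: L black — skip
      N→B: B black — skip
    N black
  M black
  K gray
    K→A: A black — skip
    E gray
      D gray
        D→N: N black — skip
        D→F: F black — skip
        I gray
          I→B: B black — skip
          I→F: F black — skip
          I→A: A black — skip
          I→L: L black — skip
          I→C: C black — skip
        I black
        G gray
          G→H: H is gray → back edge
Back edge closes the cycle H → K → E → D → G → H; its vertices are {D, E, G, H, K}.

D, E, G, H, K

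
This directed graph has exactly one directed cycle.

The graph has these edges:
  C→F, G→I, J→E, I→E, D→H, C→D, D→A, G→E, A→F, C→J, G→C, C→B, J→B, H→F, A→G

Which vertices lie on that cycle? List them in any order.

A, C, D, G

DFS with gray/black marking from D:
D gray
  A gray
    F gray
    F black
    G gray
      C gray
        J gray
          E gray
          E black
          B gray
          B black
        J black
        C→F: F black — skip
        C→D: D is gray → back edge
Back edge closes the cycle D → A → G → C → D; its vertices are {A, C, D, G}.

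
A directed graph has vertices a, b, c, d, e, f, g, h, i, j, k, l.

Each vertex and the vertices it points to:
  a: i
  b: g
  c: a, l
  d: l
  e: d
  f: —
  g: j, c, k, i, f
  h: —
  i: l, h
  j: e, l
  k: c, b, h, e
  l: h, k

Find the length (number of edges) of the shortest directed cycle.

For each vertex v, BFS finds the shortest path from v back to v.
The shortest such closed walk is g → k → b → g, length 3.

3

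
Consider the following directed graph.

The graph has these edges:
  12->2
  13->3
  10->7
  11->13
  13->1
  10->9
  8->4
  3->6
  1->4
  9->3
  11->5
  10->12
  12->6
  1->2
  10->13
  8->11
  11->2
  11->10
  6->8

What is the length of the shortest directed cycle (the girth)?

5

For each vertex v, BFS finds the shortest path from v back to v.
The shortest such closed walk is 11 → 13 → 3 → 6 → 8 → 11, length 5.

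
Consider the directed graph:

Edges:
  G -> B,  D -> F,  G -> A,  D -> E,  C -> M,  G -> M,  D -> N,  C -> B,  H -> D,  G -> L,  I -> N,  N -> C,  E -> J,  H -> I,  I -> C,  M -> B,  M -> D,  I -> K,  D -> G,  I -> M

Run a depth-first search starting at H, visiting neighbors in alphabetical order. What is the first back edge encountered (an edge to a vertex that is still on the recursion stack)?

DFS from H (visiting neighbors in alphabetical order); mark gray on enter, black on exit:
H gray
  D gray
    E gray
      J gray
      J black
    E black
    F gray
    F black
    G gray
      A gray
      A black
      B gray
      B black
      L gray
      L black
      M gray
        M→B: B black — skip
        M→D: D is gray → back edge
First back edge: M → D.

M→D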